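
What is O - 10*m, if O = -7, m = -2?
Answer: 13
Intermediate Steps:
O - 10*m = -7 - 10*(-2) = -7 + 20 = 13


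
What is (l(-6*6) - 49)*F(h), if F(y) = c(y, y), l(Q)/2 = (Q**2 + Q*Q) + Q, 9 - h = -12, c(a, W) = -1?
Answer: -5063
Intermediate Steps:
h = 21 (h = 9 - 1*(-12) = 9 + 12 = 21)
l(Q) = 2*Q + 4*Q**2 (l(Q) = 2*((Q**2 + Q*Q) + Q) = 2*((Q**2 + Q**2) + Q) = 2*(2*Q**2 + Q) = 2*(Q + 2*Q**2) = 2*Q + 4*Q**2)
F(y) = -1
(l(-6*6) - 49)*F(h) = (2*(-6*6)*(1 + 2*(-6*6)) - 49)*(-1) = (2*(-36)*(1 + 2*(-36)) - 49)*(-1) = (2*(-36)*(1 - 72) - 49)*(-1) = (2*(-36)*(-71) - 49)*(-1) = (5112 - 49)*(-1) = 5063*(-1) = -5063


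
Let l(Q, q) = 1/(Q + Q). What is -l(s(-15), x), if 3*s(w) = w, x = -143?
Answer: 1/10 ≈ 0.10000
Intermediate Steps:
s(w) = w/3
l(Q, q) = 1/(2*Q)
-l(s(-15), x) = -1/(2*((1/3)*(-15))) = -1/(2*(-5)) = -(-1)/(2*5) = -1*(-1/10) = 1/10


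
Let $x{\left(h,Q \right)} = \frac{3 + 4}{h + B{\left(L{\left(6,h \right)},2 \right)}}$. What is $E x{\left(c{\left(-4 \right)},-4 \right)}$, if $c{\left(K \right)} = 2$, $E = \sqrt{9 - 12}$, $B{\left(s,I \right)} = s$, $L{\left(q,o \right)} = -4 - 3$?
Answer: $- \frac{7 i \sqrt{3}}{5} \approx - 2.4249 i$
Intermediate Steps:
$L{\left(q,o \right)} = -7$ ($L{\left(q,o \right)} = -4 - 3 = -7$)
$E = i \sqrt{3}$ ($E = \sqrt{-3} = i \sqrt{3} \approx 1.732 i$)
$x{\left(h,Q \right)} = \frac{7}{-7 + h}$ ($x{\left(h,Q \right)} = \frac{3 + 4}{h - 7} = \frac{7}{-7 + h}$)
$E x{\left(c{\left(-4 \right)},-4 \right)} = i \sqrt{3} \frac{7}{-7 + 2} = i \sqrt{3} \frac{7}{-5} = i \sqrt{3} \cdot 7 \left(- \frac{1}{5}\right) = i \sqrt{3} \left(- \frac{7}{5}\right) = - \frac{7 i \sqrt{3}}{5}$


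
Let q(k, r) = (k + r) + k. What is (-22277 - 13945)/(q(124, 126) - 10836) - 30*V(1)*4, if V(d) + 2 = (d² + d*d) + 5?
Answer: -3120489/5231 ≈ -596.54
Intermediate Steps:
q(k, r) = r + 2*k
V(d) = 3 + 2*d² (V(d) = -2 + ((d² + d*d) + 5) = -2 + ((d² + d²) + 5) = -2 + (2*d² + 5) = -2 + (5 + 2*d²) = 3 + 2*d²)
(-22277 - 13945)/(q(124, 126) - 10836) - 30*V(1)*4 = (-22277 - 13945)/((126 + 2*124) - 10836) - 30*(3 + 2*1²)*4 = -36222/((126 + 248) - 10836) - 30*(3 + 2*1)*4 = -36222/(374 - 10836) - 30*(3 + 2)*4 = -36222/(-10462) - 30*5*4 = -36222*(-1/10462) - 150*4 = 18111/5231 - 1*600 = 18111/5231 - 600 = -3120489/5231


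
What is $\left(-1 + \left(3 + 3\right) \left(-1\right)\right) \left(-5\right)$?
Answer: $35$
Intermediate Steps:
$\left(-1 + \left(3 + 3\right) \left(-1\right)\right) \left(-5\right) = \left(-1 + 6 \left(-1\right)\right) \left(-5\right) = \left(-1 - 6\right) \left(-5\right) = \left(-7\right) \left(-5\right) = 35$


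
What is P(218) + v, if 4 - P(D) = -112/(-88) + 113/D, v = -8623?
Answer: -20672657/2398 ≈ -8620.8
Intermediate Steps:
P(D) = 30/11 - 113/D (P(D) = 4 - (-112/(-88) + 113/D) = 4 - (-112*(-1/88) + 113/D) = 4 - (14/11 + 113/D) = 4 + (-14/11 - 113/D) = 30/11 - 113/D)
P(218) + v = (30/11 - 113/218) - 8623 = 5297/2398 - 8623 = -20672657/2398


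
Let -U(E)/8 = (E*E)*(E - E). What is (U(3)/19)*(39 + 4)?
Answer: 0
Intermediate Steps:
U(E) = 0 (U(E) = -8*E*E*(E - E) = -8*E²*0 = -8*0 = 0)
(U(3)/19)*(39 + 4) = (0/19)*(39 + 4) = (0*(1/19))*43 = 0*43 = 0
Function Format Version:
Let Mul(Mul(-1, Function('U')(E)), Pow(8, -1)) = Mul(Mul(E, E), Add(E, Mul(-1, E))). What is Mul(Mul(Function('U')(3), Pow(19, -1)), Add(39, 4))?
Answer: 0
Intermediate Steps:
Function('U')(E) = 0 (Function('U')(E) = Mul(-8, Mul(Mul(E, E), Add(E, Mul(-1, E)))) = Mul(-8, Mul(Pow(E, 2), 0)) = Mul(-8, 0) = 0)
Mul(Mul(Function('U')(3), Pow(19, -1)), Add(39, 4)) = Mul(Mul(0, Pow(19, -1)), Add(39, 4)) = Mul(Mul(0, Rational(1, 19)), 43) = Mul(0, 43) = 0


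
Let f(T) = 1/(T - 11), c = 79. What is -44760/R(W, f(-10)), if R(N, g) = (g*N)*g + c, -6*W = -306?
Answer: -657972/1163 ≈ -565.75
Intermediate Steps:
f(T) = 1/(-11 + T)
W = 51 (W = -1/6*(-306) = 51)
R(N, g) = 79 + N*g**2 (R(N, g) = (g*N)*g + 79 = (N*g)*g + 79 = N*g**2 + 79 = 79 + N*g**2)
-44760/R(W, f(-10)) = -44760/(79 + 51*(1/(-11 - 10))**2) = -44760/(79 + 51*(1/(-21))**2) = -44760/(79 + 51*(-1/21)**2) = -44760/(79 + 51*(1/441)) = -44760/(79 + 17/147) = -44760/11630/147 = -44760*147/11630 = -657972/1163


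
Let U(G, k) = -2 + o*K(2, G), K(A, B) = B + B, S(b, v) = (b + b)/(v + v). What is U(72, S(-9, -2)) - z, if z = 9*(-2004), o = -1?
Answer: 17890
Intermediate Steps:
S(b, v) = b/v (S(b, v) = (2*b)/((2*v)) = (2*b)*(1/(2*v)) = b/v)
K(A, B) = 2*B
U(G, k) = -2 - 2*G
z = -18036
U(72, S(-9, -2)) - z = (-2 - 2*72) - 1*(-18036) = (-2 - 144) + 18036 = -146 + 18036 = 17890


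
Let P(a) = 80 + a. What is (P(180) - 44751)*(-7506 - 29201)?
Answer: 1633131137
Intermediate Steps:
(P(180) - 44751)*(-7506 - 29201) = ((80 + 180) - 44751)*(-7506 - 29201) = (260 - 44751)*(-36707) = -44491*(-36707) = 1633131137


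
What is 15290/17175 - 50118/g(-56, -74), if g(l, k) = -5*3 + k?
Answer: 172427492/305715 ≈ 564.01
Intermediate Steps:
g(l, k) = -15 + k
15290/17175 - 50118/g(-56, -74) = 15290/17175 - 50118/(-15 - 74) = 15290*(1/17175) - 50118/(-89) = 3058/3435 - 50118*(-1/89) = 3058/3435 + 50118/89 = 172427492/305715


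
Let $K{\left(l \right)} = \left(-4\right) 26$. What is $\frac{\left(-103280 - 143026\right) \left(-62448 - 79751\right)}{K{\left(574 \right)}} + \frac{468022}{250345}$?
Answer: $- \frac{4384100057952071}{13017940} \approx -3.3677 \cdot 10^{8}$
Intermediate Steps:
$K{\left(l \right)} = -104$
$\frac{\left(-103280 - 143026\right) \left(-62448 - 79751\right)}{K{\left(574 \right)}} + \frac{468022}{250345} = \frac{\left(-103280 - 143026\right) \left(-62448 - 79751\right)}{-104} + \frac{468022}{250345} = \left(-246306\right) \left(-142199\right) \left(- \frac{1}{104}\right) + 468022 \cdot \frac{1}{250345} = 35024466894 \left(- \frac{1}{104}\right) + \frac{468022}{250345} = - \frac{17512233447}{52} + \frac{468022}{250345} = - \frac{4384100057952071}{13017940}$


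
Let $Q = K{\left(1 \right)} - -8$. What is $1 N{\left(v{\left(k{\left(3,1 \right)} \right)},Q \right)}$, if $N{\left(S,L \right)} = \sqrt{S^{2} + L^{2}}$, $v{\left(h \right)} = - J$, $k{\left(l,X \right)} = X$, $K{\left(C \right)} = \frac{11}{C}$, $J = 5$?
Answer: $\sqrt{386} \approx 19.647$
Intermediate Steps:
$v{\left(h \right)} = -5$ ($v{\left(h \right)} = \left(-1\right) 5 = -5$)
$Q = 19$ ($Q = \frac{11}{1} - -8 = 11 \cdot 1 + 8 = 11 + 8 = 19$)
$N{\left(S,L \right)} = \sqrt{L^{2} + S^{2}}$
$1 N{\left(v{\left(k{\left(3,1 \right)} \right)},Q \right)} = 1 \sqrt{19^{2} + \left(-5\right)^{2}} = 1 \sqrt{361 + 25} = 1 \sqrt{386} = \sqrt{386}$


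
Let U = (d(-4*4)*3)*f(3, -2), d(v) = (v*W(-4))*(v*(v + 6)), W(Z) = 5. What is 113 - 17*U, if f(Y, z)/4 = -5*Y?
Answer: -39167887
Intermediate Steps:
f(Y, z) = -20*Y (f(Y, z) = 4*(-5*Y) = -20*Y)
d(v) = 5*v²*(6 + v) (d(v) = (v*5)*(v*(v + 6)) = (5*v)*(v*(6 + v)) = 5*v²*(6 + v))
U = 2304000 (U = ((5*(-4*4)²*(6 - 4*4))*3)*(-20*3) = ((5*(-16)²*(6 - 16))*3)*(-60) = ((5*256*(-10))*3)*(-60) = -12800*3*(-60) = -38400*(-60) = 2304000)
113 - 17*U = 113 - 17*2304000 = 113 - 39168000 = -39167887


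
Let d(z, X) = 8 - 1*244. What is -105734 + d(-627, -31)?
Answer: -105970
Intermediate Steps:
d(z, X) = -236 (d(z, X) = 8 - 244 = -236)
-105734 + d(-627, -31) = -105734 - 236 = -105970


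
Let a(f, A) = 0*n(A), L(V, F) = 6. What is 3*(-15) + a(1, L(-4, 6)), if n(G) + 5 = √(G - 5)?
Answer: -45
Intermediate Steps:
n(G) = -5 + √(-5 + G) (n(G) = -5 + √(G - 5) = -5 + √(-5 + G))
a(f, A) = 0 (a(f, A) = 0*(-5 + √(-5 + A)) = 0)
3*(-15) + a(1, L(-4, 6)) = 3*(-15) + 0 = -45 + 0 = -45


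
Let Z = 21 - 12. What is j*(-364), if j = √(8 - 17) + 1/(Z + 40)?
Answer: -52/7 - 1092*I ≈ -7.4286 - 1092.0*I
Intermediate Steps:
Z = 9
j = 1/49 + 3*I (j = √(8 - 17) + 1/(9 + 40) = √(-9) + 1/49 = 3*I + 1/49 = 1/49 + 3*I ≈ 0.020408 + 3.0*I)
j*(-364) = (1/49 + 3*I)*(-364) = -52/7 - 1092*I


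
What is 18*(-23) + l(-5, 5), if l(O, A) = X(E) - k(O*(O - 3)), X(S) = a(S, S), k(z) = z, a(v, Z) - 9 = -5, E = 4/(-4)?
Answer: -450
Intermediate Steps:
E = -1 (E = 4*(-1/4) = -1)
a(v, Z) = 4 (a(v, Z) = 9 - 5 = 4)
X(S) = 4
l(O, A) = 4 - O*(-3 + O) (l(O, A) = 4 - O*(O - 3) = 4 - O*(-3 + O))
18*(-23) + l(-5, 5) = 18*(-23) + (4 - 1*(-5)*(-3 - 5)) = -414 + (4 - 1*(-5)*(-8)) = -414 + (4 - 40) = -414 - 36 = -450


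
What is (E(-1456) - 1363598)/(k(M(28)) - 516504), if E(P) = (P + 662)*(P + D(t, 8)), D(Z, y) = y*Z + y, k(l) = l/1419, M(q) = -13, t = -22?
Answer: 105207498/732919189 ≈ 0.14355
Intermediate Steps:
k(l) = l/1419 (k(l) = l*(1/1419) = l/1419)
D(Z, y) = y + Z*y (D(Z, y) = Z*y + y = y + Z*y)
E(P) = (-168 + P)*(662 + P) (E(P) = (P + 662)*(P + 8*(1 - 22)) = (662 + P)*(P + 8*(-21)) = (662 + P)*(P - 168) = (662 + P)*(-168 + P) = (-168 + P)*(662 + P))
(E(-1456) - 1363598)/(k(M(28)) - 516504) = ((-111216 + (-1456)**2 + 494*(-1456)) - 1363598)/((1/1419)*(-13) - 516504) = ((-111216 + 2119936 - 719264) - 1363598)/(-13/1419 - 516504) = (1289456 - 1363598)/(-732919189/1419) = -74142*(-1419/732919189) = 105207498/732919189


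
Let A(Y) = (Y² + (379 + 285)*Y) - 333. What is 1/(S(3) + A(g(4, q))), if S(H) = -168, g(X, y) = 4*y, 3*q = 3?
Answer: 1/2171 ≈ 0.00046062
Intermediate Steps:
q = 1 (q = (⅓)*3 = 1)
A(Y) = -333 + Y² + 664*Y (A(Y) = (Y² + 664*Y) - 333 = -333 + Y² + 664*Y)
1/(S(3) + A(g(4, q))) = 1/(-168 + (-333 + (4*1)² + 664*(4*1))) = 1/(-168 + (-333 + 4² + 664*4)) = 1/(-168 + (-333 + 16 + 2656)) = 1/(-168 + 2339) = 1/2171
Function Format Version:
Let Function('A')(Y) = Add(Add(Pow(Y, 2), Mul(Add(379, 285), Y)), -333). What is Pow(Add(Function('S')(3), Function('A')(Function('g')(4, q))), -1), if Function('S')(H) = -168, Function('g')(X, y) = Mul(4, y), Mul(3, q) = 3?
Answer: Rational(1, 2171) ≈ 0.00046062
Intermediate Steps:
q = 1 (q = Mul(Rational(1, 3), 3) = 1)
Function('A')(Y) = Add(-333, Pow(Y, 2), Mul(664, Y)) (Function('A')(Y) = Add(Add(Pow(Y, 2), Mul(664, Y)), -333) = Add(-333, Pow(Y, 2), Mul(664, Y)))
Pow(Add(Function('S')(3), Function('A')(Function('g')(4, q))), -1) = Pow(Add(-168, Add(-333, Pow(Mul(4, 1), 2), Mul(664, Mul(4, 1)))), -1) = Pow(Add(-168, Add(-333, Pow(4, 2), Mul(664, 4))), -1) = Pow(Add(-168, Add(-333, 16, 2656)), -1) = Pow(Add(-168, 2339), -1) = Pow(2171, -1) = Rational(1, 2171)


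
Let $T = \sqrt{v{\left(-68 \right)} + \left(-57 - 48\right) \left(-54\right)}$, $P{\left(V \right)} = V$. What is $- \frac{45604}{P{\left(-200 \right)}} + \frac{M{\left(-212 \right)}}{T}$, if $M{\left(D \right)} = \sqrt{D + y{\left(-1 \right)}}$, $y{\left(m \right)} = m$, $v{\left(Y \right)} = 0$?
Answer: $\frac{11401}{50} + \frac{i \sqrt{14910}}{630} \approx 228.02 + 0.19382 i$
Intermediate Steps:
$M{\left(D \right)} = \sqrt{-1 + D}$ ($M{\left(D \right)} = \sqrt{D - 1} = \sqrt{-1 + D}$)
$T = 9 \sqrt{70}$ ($T = \sqrt{0 + \left(-57 - 48\right) \left(-54\right)} = \sqrt{0 - -5670} = \sqrt{0 + 5670} = \sqrt{5670} = 9 \sqrt{70} \approx 75.299$)
$- \frac{45604}{P{\left(-200 \right)}} + \frac{M{\left(-212 \right)}}{T} = - \frac{45604}{-200} + \frac{\sqrt{-1 - 212}}{9 \sqrt{70}} = \left(-45604\right) \left(- \frac{1}{200}\right) + \sqrt{-213} \frac{\sqrt{70}}{630} = \frac{11401}{50} + i \sqrt{213} \frac{\sqrt{70}}{630} = \frac{11401}{50} + \frac{i \sqrt{14910}}{630}$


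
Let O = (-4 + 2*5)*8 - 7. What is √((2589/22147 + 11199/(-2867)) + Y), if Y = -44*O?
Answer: I*√7288413472842892114/63495449 ≈ 42.518*I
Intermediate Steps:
O = 41 (O = (-4 + 10)*8 - 7 = 6*8 - 7 = 48 - 7 = 41)
Y = -1804 (Y = -44*41 = -1804)
√((2589/22147 + 11199/(-2867)) + Y) = √((2589/22147 + 11199/(-2867)) - 1804) = √((2589*(1/22147) + 11199*(-1/2867)) - 1804) = √((2589/22147 - 11199/2867) - 1804) = √(-240601590/63495449 - 1804) = √(-114786391586/63495449) = I*√7288413472842892114/63495449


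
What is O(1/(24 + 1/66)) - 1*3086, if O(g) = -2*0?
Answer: -3086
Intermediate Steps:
O(g) = 0
O(1/(24 + 1/66)) - 1*3086 = 0 - 1*3086 = 0 - 3086 = -3086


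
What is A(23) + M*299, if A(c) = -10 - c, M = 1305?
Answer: 390162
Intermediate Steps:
A(23) + M*299 = (-10 - 1*23) + 1305*299 = (-10 - 23) + 390195 = -33 + 390195 = 390162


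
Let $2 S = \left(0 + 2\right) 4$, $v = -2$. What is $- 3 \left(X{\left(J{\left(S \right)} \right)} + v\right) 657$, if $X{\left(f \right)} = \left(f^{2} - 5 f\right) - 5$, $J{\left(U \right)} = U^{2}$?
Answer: $-333099$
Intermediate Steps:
$S = 4$ ($S = \frac{\left(0 + 2\right) 4}{2} = \frac{2 \cdot 4}{2} = \frac{1}{2} \cdot 8 = 4$)
$X{\left(f \right)} = -5 + f^{2} - 5 f$
$- 3 \left(X{\left(J{\left(S \right)} \right)} + v\right) 657 = - 3 \left(\left(-5 + \left(4^{2}\right)^{2} - 5 \cdot 4^{2}\right) - 2\right) 657 = - 3 \left(\left(-5 + 16^{2} - 80\right) - 2\right) 657 = - 3 \left(\left(-5 + 256 - 80\right) - 2\right) 657 = - 3 \left(171 - 2\right) 657 = \left(-3\right) 169 \cdot 657 = \left(-507\right) 657 = -333099$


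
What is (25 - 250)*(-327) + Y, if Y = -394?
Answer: 73181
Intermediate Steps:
(25 - 250)*(-327) + Y = (25 - 250)*(-327) - 394 = -225*(-327) - 394 = 73575 - 394 = 73181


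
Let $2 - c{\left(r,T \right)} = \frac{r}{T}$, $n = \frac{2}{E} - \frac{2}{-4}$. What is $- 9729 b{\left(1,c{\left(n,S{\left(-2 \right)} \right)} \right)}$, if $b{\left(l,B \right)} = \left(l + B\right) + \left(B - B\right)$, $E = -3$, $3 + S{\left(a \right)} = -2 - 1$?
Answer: $- \frac{115667}{4} \approx -28917.0$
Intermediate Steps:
$S{\left(a \right)} = -6$ ($S{\left(a \right)} = -3 - 3 = -6$)
$n = - \frac{1}{6}$ ($n = \frac{2}{-3} - \frac{2}{-4} = 2 \left(- \frac{1}{3}\right) - - \frac{1}{2} = - \frac{2}{3} + \frac{1}{2} = - \frac{1}{6} \approx -0.16667$)
$c{\left(r,T \right)} = 2 - \frac{r}{T}$
$b{\left(l,B \right)} = B + l$ ($b{\left(l,B \right)} = \left(B + l\right) + 0 = B + l$)
$- 9729 b{\left(1,c{\left(n,S{\left(-2 \right)} \right)} \right)} = - 9729 \left(\left(2 - - \frac{1}{6 \left(-6\right)}\right) + 1\right) = - 9729 \left(\left(2 - \left(- \frac{1}{6}\right) \left(- \frac{1}{6}\right)\right) + 1\right) = - 9729 \left(\left(2 - \frac{1}{36}\right) + 1\right) = - 9729 \left(\frac{71}{36} + 1\right) = \left(-9729\right) \frac{107}{36} = - \frac{115667}{4}$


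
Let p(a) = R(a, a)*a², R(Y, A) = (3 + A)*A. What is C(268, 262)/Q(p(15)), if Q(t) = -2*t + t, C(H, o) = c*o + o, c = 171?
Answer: -22532/30375 ≈ -0.74179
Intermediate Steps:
C(H, o) = 172*o (C(H, o) = 171*o + o = 172*o)
R(Y, A) = A*(3 + A)
p(a) = a³*(3 + a) (p(a) = (a*(3 + a))*a² = a³*(3 + a))
Q(t) = -t
C(268, 262)/Q(p(15)) = (172*262)/((-15³*(3 + 15))) = 45064/((-3375*18)) = 45064/((-1*60750)) = 45064/(-60750) = 45064*(-1/60750) = -22532/30375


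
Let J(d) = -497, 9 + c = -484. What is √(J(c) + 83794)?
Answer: √83297 ≈ 288.61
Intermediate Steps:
c = -493 (c = -9 - 484 = -493)
√(J(c) + 83794) = √(-497 + 83794) = √83297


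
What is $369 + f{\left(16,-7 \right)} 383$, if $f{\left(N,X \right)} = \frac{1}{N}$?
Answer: $\frac{6287}{16} \approx 392.94$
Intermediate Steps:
$369 + f{\left(16,-7 \right)} 383 = 369 + \frac{1}{16} \cdot 383 = 369 + \frac{383}{16} = \frac{6287}{16}$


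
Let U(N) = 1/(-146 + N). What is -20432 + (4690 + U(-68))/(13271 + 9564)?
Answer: -99843846421/4886690 ≈ -20432.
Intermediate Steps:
-20432 + (4690 + U(-68))/(13271 + 9564) = -20432 + (4690 + 1/(-146 - 68))/(13271 + 9564) = -20432 + (4690 + 1/(-214))/22835 = -20432 + (4690 - 1/214)*(1/22835) = -20432 + (1003659/214)*(1/22835) = -20432 + 1003659/4886690 = -99843846421/4886690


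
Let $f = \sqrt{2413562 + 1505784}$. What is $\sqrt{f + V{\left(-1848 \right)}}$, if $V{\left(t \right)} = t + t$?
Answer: $\sqrt{-3696 + \sqrt{3919346}} \approx 41.428 i$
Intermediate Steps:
$V{\left(t \right)} = 2 t$
$f = \sqrt{3919346} \approx 1979.7$
$\sqrt{f + V{\left(-1848 \right)}} = \sqrt{\sqrt{3919346} + 2 \left(-1848\right)} = \sqrt{\sqrt{3919346} - 3696} = \sqrt{-3696 + \sqrt{3919346}}$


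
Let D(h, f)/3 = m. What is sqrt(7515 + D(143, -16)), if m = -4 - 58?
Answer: sqrt(7329) ≈ 85.610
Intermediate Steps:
m = -62
D(h, f) = -186 (D(h, f) = 3*(-62) = -186)
sqrt(7515 + D(143, -16)) = sqrt(7515 - 186) = sqrt(7329)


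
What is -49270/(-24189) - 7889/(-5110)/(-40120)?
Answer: 1442972790997/708437756400 ≈ 2.0368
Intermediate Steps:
-49270/(-24189) - 7889/(-5110)/(-40120) = -49270*(-1/24189) - 7889*(-1/5110)*(-1/40120) = 49270/24189 + (1127/730)*(-1/40120) = 49270/24189 - 1127/29287600 = 1442972790997/708437756400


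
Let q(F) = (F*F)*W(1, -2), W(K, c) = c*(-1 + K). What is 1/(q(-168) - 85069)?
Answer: -1/85069 ≈ -1.1755e-5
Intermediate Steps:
q(F) = 0 (q(F) = (F*F)*(-2*(-1 + 1)) = F²*(-2*0) = F²*0 = 0)
1/(q(-168) - 85069) = 1/(0 - 85069) = 1/(-85069) = -1/85069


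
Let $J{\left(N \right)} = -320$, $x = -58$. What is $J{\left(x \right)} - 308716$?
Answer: $-309036$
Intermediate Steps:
$J{\left(x \right)} - 308716 = -320 - 308716 = -309036$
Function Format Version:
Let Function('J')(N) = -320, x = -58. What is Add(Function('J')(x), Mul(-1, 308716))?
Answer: -309036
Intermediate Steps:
Add(Function('J')(x), Mul(-1, 308716)) = Add(-320, Mul(-1, 308716)) = Add(-320, -308716) = -309036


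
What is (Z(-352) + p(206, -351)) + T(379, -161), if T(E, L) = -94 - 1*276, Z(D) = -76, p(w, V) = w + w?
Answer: -34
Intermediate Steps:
p(w, V) = 2*w
T(E, L) = -370 (T(E, L) = -94 - 276 = -370)
(Z(-352) + p(206, -351)) + T(379, -161) = (-76 + 2*206) - 370 = (-76 + 412) - 370 = 336 - 370 = -34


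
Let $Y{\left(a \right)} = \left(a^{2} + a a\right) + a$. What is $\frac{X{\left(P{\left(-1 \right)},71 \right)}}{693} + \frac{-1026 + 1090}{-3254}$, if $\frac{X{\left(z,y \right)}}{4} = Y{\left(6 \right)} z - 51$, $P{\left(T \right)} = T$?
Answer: $- \frac{287236}{375837} \approx -0.76426$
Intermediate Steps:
$Y{\left(a \right)} = a + 2 a^{2}$ ($Y{\left(a \right)} = \left(a^{2} + a^{2}\right) + a = 2 a^{2} + a = a + 2 a^{2}$)
$X{\left(z,y \right)} = -204 + 312 z$ ($X{\left(z,y \right)} = 4 \left(6 \left(1 + 2 \cdot 6\right) z - 51\right) = 4 \left(6 \left(1 + 12\right) z - 51\right) = 4 \left(6 \cdot 13 z - 51\right) = 4 \left(78 z - 51\right) = 4 \left(-51 + 78 z\right) = -204 + 312 z$)
$\frac{X{\left(P{\left(-1 \right)},71 \right)}}{693} + \frac{-1026 + 1090}{-3254} = \frac{-204 + 312 \left(-1\right)}{693} + \frac{-1026 + 1090}{-3254} = \left(-204 - 312\right) \frac{1}{693} + 64 \left(- \frac{1}{3254}\right) = \left(-516\right) \frac{1}{693} - \frac{32}{1627} = - \frac{172}{231} - \frac{32}{1627} = - \frac{287236}{375837}$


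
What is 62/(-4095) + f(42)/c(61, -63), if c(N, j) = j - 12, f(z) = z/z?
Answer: -583/20475 ≈ -0.028474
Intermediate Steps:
f(z) = 1
c(N, j) = -12 + j
62/(-4095) + f(42)/c(61, -63) = 62/(-4095) + 1/(-12 - 63) = 62*(-1/4095) + 1/(-75) = -62/4095 + 1*(-1/75) = -62/4095 - 1/75 = -583/20475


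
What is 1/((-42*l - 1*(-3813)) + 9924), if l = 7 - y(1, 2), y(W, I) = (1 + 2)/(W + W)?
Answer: 1/13506 ≈ 7.4041e-5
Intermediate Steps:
y(W, I) = 3/(2*W) (y(W, I) = 3/((2*W)) = 3*(1/(2*W)) = 3/(2*W))
l = 11/2 (l = 7 - 3/(2*1) = 7 - 3/2 = 11/2 ≈ 5.5000)
1/((-42*l - 1*(-3813)) + 9924) = 1/((-42*11/2 - 1*(-3813)) + 9924) = 1/((-231 + 3813) + 9924) = 1/(3582 + 9924) = 1/13506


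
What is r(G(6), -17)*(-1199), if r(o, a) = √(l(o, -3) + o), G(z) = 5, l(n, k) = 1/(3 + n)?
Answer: -1199*√82/4 ≈ -2714.4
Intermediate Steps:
r(o, a) = √(o + 1/(3 + o)) (r(o, a) = √(1/(3 + o) + o) = √(o + 1/(3 + o)))
r(G(6), -17)*(-1199) = √((1 + 5*(3 + 5))/(3 + 5))*(-1199) = √((1 + 5*8)/8)*(-1199) = √((1 + 40)/8)*(-1199) = √((⅛)*41)*(-1199) = √(41/8)*(-1199) = (√82/4)*(-1199) = -1199*√82/4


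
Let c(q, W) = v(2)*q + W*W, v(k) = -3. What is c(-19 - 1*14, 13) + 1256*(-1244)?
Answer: -1562196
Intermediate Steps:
c(q, W) = W² - 3*q (c(q, W) = -3*q + W*W = -3*q + W² = W² - 3*q)
c(-19 - 1*14, 13) + 1256*(-1244) = (13² - 3*(-19 - 1*14)) + 1256*(-1244) = (169 - 3*(-19 - 14)) - 1562464 = (169 - 3*(-33)) - 1562464 = (169 + 99) - 1562464 = 268 - 1562464 = -1562196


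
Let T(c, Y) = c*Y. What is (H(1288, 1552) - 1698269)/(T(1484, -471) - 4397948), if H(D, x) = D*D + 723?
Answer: 19301/2548456 ≈ 0.0075736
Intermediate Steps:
H(D, x) = 723 + D² (H(D, x) = D² + 723 = 723 + D²)
T(c, Y) = Y*c
(H(1288, 1552) - 1698269)/(T(1484, -471) - 4397948) = ((723 + 1288²) - 1698269)/(-471*1484 - 4397948) = ((723 + 1658944) - 1698269)/(-698964 - 4397948) = (1659667 - 1698269)/(-5096912) = -38602*(-1/5096912) = 19301/2548456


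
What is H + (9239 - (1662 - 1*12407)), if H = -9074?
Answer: 10910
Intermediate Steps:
H + (9239 - (1662 - 1*12407)) = -9074 + (9239 - (1662 - 1*12407)) = -9074 + (9239 - (1662 - 12407)) = -9074 + (9239 - 1*(-10745)) = -9074 + (9239 + 10745) = -9074 + 19984 = 10910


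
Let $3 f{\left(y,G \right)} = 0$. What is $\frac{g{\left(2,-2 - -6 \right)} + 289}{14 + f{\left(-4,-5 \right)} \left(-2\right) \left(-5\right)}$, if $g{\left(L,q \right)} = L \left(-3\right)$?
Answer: $\frac{283}{14} \approx 20.214$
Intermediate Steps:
$g{\left(L,q \right)} = - 3 L$
$f{\left(y,G \right)} = 0$ ($f{\left(y,G \right)} = \frac{1}{3} \cdot 0 = 0$)
$\frac{g{\left(2,-2 - -6 \right)} + 289}{14 + f{\left(-4,-5 \right)} \left(-2\right) \left(-5\right)} = \frac{\left(-3\right) 2 + 289}{14 + 0 \left(-2\right) \left(-5\right)} = \frac{-6 + 289}{14 + 0 \left(-5\right)} = \frac{283}{14 + 0} = \frac{283}{14}$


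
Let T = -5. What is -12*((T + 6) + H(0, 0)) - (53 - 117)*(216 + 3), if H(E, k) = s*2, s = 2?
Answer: 13956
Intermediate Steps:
H(E, k) = 4 (H(E, k) = 2*2 = 4)
-12*((T + 6) + H(0, 0)) - (53 - 117)*(216 + 3) = -12*((-5 + 6) + 4) - (53 - 117)*(216 + 3) = -12*(1 + 4) - (-64)*219 = -12*5 - 1*(-14016) = -60 + 14016 = 13956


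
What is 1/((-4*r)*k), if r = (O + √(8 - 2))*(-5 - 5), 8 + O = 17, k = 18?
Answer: 1/6000 - √6/54000 ≈ 0.00012131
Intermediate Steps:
O = 9 (O = -8 + 17 = 9)
r = -90 - 10*√6 (r = (9 + √(8 - 2))*(-5 - 5) = (9 + √6)*(-10) = -90 - 10*√6 ≈ -114.49)
1/((-4*r)*k) = 1/(-4*(-90 - 10*√6)*18) = 1/((360 + 40*√6)*18) = 1/(6480 + 720*√6)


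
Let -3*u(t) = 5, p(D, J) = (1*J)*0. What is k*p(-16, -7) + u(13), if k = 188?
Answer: -5/3 ≈ -1.6667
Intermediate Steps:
p(D, J) = 0 (p(D, J) = J*0 = 0)
u(t) = -5/3 (u(t) = -⅓*5 = -5/3)
k*p(-16, -7) + u(13) = 188*0 - 5/3 = 0 - 5/3 = -5/3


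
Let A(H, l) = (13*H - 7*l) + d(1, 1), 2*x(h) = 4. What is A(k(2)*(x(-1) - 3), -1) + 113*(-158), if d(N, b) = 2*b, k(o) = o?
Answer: -17871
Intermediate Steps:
x(h) = 2 (x(h) = (½)*4 = 2)
A(H, l) = 2 - 7*l + 13*H (A(H, l) = (13*H - 7*l) + 2*1 = (-7*l + 13*H) + 2 = 2 - 7*l + 13*H)
A(k(2)*(x(-1) - 3), -1) + 113*(-158) = (2 - 7*(-1) + 13*(2*(2 - 3))) + 113*(-158) = (2 + 7 + 13*(2*(-1))) - 17854 = (2 + 7 + 13*(-2)) - 17854 = (2 + 7 - 26) - 17854 = -17 - 17854 = -17871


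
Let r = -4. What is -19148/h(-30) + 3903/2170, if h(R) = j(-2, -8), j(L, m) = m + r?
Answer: 10399499/6510 ≈ 1597.5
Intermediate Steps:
j(L, m) = -4 + m (j(L, m) = m - 4 = -4 + m)
h(R) = -12 (h(R) = -4 - 8 = -12)
-19148/h(-30) + 3903/2170 = -19148/(-12) + 3903/2170 = -19148*(-1/12) + 3903*(1/2170) = 4787/3 + 3903/2170 = 10399499/6510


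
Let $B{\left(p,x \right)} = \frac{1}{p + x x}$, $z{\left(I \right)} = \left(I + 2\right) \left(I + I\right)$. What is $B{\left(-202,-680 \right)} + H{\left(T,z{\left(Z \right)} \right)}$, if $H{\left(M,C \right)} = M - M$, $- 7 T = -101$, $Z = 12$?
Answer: $\frac{1}{462198} \approx 2.1636 \cdot 10^{-6}$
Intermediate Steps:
$T = \frac{101}{7}$ ($T = \left(- \frac{1}{7}\right) \left(-101\right) = \frac{101}{7} \approx 14.429$)
$z{\left(I \right)} = 2 I \left(2 + I\right)$ ($z{\left(I \right)} = \left(2 + I\right) 2 I = 2 I \left(2 + I\right)$)
$B{\left(p,x \right)} = \frac{1}{p + x^{2}}$
$H{\left(M,C \right)} = 0$
$B{\left(-202,-680 \right)} + H{\left(T,z{\left(Z \right)} \right)} = \frac{1}{-202 + \left(-680\right)^{2}} + 0 = \frac{1}{-202 + 462400} + 0 = \frac{1}{462198} + 0 = \frac{1}{462198}$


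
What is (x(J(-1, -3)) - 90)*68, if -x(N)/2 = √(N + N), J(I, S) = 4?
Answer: -6120 - 272*√2 ≈ -6504.7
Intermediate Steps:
x(N) = -2*√2*√N (x(N) = -2*√(N + N) = -2*√2*√N)
(x(J(-1, -3)) - 90)*68 = (-2*√2*√4 - 90)*68 = (-2*√2*2 - 90)*68 = (-4*√2 - 90)*68 = (-90 - 4*√2)*68 = -6120 - 272*√2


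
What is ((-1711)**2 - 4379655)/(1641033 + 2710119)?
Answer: -726067/2175576 ≈ -0.33374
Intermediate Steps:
((-1711)**2 - 4379655)/(1641033 + 2710119) = (2927521 - 4379655)/4351152 = -1452134*1/4351152 = -726067/2175576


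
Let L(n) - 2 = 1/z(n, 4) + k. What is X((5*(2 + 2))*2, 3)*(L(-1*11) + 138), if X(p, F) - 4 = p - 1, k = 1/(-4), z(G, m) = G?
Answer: 264235/44 ≈ 6005.3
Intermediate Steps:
k = -¼ ≈ -0.25000
L(n) = 7/4 + 1/n (L(n) = 2 + (1/n - ¼) = 2 + (-¼ + 1/n) = 7/4 + 1/n)
X(p, F) = 3 + p (X(p, F) = 4 + (p - 1) = 4 + (-1 + p) = 3 + p)
X((5*(2 + 2))*2, 3)*(L(-1*11) + 138) = (3 + (5*(2 + 2))*2)*((7/4 + 1/(-1*11)) + 138) = (3 + (5*4)*2)*((7/4 + 1/(-11)) + 138) = (3 + 20*2)*((7/4 - 1/11) + 138) = (3 + 40)*(73/44 + 138) = 43*(6145/44) = 264235/44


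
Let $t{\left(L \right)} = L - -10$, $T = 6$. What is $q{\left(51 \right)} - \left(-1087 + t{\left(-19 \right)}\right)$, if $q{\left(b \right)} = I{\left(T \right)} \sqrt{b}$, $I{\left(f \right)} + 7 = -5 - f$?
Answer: $1096 - 18 \sqrt{51} \approx 967.45$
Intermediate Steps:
$t{\left(L \right)} = 10 + L$ ($t{\left(L \right)} = L + 10 = 10 + L$)
$I{\left(f \right)} = -12 - f$ ($I{\left(f \right)} = -7 - \left(5 + f\right) = -12 - f$)
$q{\left(b \right)} = - 18 \sqrt{b}$ ($q{\left(b \right)} = \left(-12 - 6\right) \sqrt{b} = - 18 \sqrt{b}$)
$q{\left(51 \right)} - \left(-1087 + t{\left(-19 \right)}\right) = - 18 \sqrt{51} + \left(\left(1119 - 32\right) - \left(10 - 19\right)\right) = - 18 \sqrt{51} + \left(1087 - -9\right) = - 18 \sqrt{51} + \left(1087 + 9\right) = - 18 \sqrt{51} + 1096 = 1096 - 18 \sqrt{51}$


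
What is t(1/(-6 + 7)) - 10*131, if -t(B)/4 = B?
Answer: -1314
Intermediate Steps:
t(B) = -4*B
t(1/(-6 + 7)) - 10*131 = -4/(-6 + 7) - 10*131 = -4/1 - 1310 = -4*1 - 1310 = -4 - 1310 = -1314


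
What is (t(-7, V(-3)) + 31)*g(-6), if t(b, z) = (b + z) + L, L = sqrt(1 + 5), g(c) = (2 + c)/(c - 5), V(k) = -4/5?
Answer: 464/55 + 4*sqrt(6)/11 ≈ 9.3271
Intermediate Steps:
V(k) = -4/5 (V(k) = -4*1/5 = -4/5)
g(c) = (2 + c)/(-5 + c)
L = sqrt(6) ≈ 2.4495
t(b, z) = b + z + sqrt(6) (t(b, z) = (b + z) + sqrt(6) = b + z + sqrt(6))
(t(-7, V(-3)) + 31)*g(-6) = ((-7 - 4/5 + sqrt(6)) + 31)*((2 - 6)/(-5 - 6)) = ((-39/5 + sqrt(6)) + 31)*(-4/(-11)) = (116/5 + sqrt(6))*(-1/11*(-4)) = (116/5 + sqrt(6))*(4/11) = 464/55 + 4*sqrt(6)/11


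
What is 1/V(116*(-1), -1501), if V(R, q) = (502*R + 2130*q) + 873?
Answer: -1/3254489 ≈ -3.0727e-7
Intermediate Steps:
V(R, q) = 873 + 502*R + 2130*q
1/V(116*(-1), -1501) = 1/(873 + 502*(116*(-1)) + 2130*(-1501)) = 1/(873 + 502*(-116) - 3197130) = 1/(873 - 58232 - 3197130) = 1/(-3254489) = -1/3254489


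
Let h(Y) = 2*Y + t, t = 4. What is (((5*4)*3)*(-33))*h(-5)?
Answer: 11880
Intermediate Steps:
h(Y) = 4 + 2*Y (h(Y) = 2*Y + 4 = 4 + 2*Y)
(((5*4)*3)*(-33))*h(-5) = (((5*4)*3)*(-33))*(4 + 2*(-5)) = ((20*3)*(-33))*(4 - 10) = (60*(-33))*(-6) = -1980*(-6) = 11880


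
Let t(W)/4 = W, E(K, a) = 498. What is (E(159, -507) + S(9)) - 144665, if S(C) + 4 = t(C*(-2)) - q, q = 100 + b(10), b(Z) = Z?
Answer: -144353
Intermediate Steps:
t(W) = 4*W
q = 110 (q = 100 + 10 = 110)
S(C) = -114 - 8*C (S(C) = -4 + (4*(C*(-2)) - 1*110) = -4 + (4*(-2*C) - 110) = -4 + (-8*C - 110) = -4 + (-110 - 8*C) = -114 - 8*C)
(E(159, -507) + S(9)) - 144665 = (498 + (-114 - 8*9)) - 144665 = (498 + (-114 - 72)) - 144665 = (498 - 186) - 144665 = 312 - 144665 = -144353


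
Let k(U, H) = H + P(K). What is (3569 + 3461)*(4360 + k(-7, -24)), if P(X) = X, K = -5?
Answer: 30446930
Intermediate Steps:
k(U, H) = -5 + H (k(U, H) = H - 5 = -5 + H)
(3569 + 3461)*(4360 + k(-7, -24)) = (3569 + 3461)*(4360 + (-5 - 24)) = 7030*(4360 - 29) = 7030*4331 = 30446930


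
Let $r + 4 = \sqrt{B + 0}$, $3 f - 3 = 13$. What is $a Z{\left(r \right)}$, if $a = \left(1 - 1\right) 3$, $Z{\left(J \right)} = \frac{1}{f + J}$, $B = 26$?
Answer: $0$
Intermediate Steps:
$f = \frac{16}{3}$ ($f = 1 + \frac{1}{3} \cdot 13 = 1 + \frac{13}{3} = \frac{16}{3} \approx 5.3333$)
$r = -4 + \sqrt{26}$ ($r = -4 + \sqrt{26 + 0} = -4 + \sqrt{26} \approx 1.099$)
$Z{\left(J \right)} = \frac{1}{\frac{16}{3} + J}$
$a = 0$ ($a = 0 \cdot 3 = 0$)
$a Z{\left(r \right)} = 0 \frac{3}{16 + 3 \left(-4 + \sqrt{26}\right)} = 0 \frac{3}{16 - \left(12 - 3 \sqrt{26}\right)} = 0 \frac{3}{4 + 3 \sqrt{26}} = 0$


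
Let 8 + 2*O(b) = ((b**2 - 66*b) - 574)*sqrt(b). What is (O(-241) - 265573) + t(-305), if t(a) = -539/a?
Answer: -81000446/305 + 73413*I*sqrt(241)/2 ≈ -2.6558e+5 + 5.6984e+5*I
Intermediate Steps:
O(b) = -4 + sqrt(b)*(-574 + b**2 - 66*b)/2 (O(b) = -4 + (((b**2 - 66*b) - 574)*sqrt(b))/2 = -4 + ((-574 + b**2 - 66*b)*sqrt(b))/2 = -4 + (sqrt(b)*(-574 + b**2 - 66*b))/2 = -4 + sqrt(b)*(-574 + b**2 - 66*b)/2)
(O(-241) - 265573) + t(-305) = ((-4 + (-241)**(5/2)/2 - 287*I*sqrt(241) - (-7953)*I*sqrt(241)) - 265573) - 539/(-305) = ((-4 + (58081*I*sqrt(241))/2 - 287*I*sqrt(241) - (-7953)*I*sqrt(241)) - 265573) - 539*(-1/305) = ((-4 + 58081*I*sqrt(241)/2 - 287*I*sqrt(241) + 7953*I*sqrt(241)) - 265573) + 539/305 = ((-4 + 73413*I*sqrt(241)/2) - 265573) + 539/305 = (-265577 + 73413*I*sqrt(241)/2) + 539/305 = -81000446/305 + 73413*I*sqrt(241)/2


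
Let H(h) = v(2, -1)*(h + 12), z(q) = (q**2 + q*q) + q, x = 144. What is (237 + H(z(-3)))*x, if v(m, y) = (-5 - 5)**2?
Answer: 422928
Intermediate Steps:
v(m, y) = 100 (v(m, y) = (-10)**2 = 100)
z(q) = q + 2*q**2 (z(q) = (q**2 + q**2) + q = 2*q**2 + q = q + 2*q**2)
H(h) = 1200 + 100*h (H(h) = 100*(h + 12) = 100*(12 + h) = 1200 + 100*h)
(237 + H(z(-3)))*x = (237 + (1200 + 100*(-3*(1 + 2*(-3)))))*144 = (237 + (1200 + 100*(-3*(1 - 6))))*144 = (237 + (1200 + 100*(-3*(-5))))*144 = (237 + (1200 + 100*15))*144 = (237 + (1200 + 1500))*144 = (237 + 2700)*144 = 2937*144 = 422928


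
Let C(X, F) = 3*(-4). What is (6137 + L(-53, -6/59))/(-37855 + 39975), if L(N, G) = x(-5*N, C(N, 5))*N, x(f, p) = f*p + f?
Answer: 20079/265 ≈ 75.770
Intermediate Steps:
C(X, F) = -12
x(f, p) = f + f*p
L(N, G) = 55*N² (L(N, G) = ((-5*N)*(1 - 12))*N = (-5*N*(-11))*N = (55*N)*N = 55*N²)
(6137 + L(-53, -6/59))/(-37855 + 39975) = (6137 + 55*(-53)²)/(-37855 + 39975) = (6137 + 55*2809)/2120 = (6137 + 154495)*(1/2120) = 160632*(1/2120) = 20079/265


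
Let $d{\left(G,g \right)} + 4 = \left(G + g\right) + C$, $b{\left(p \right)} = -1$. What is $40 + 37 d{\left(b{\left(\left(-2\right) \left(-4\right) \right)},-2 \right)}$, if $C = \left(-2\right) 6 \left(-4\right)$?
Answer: $1557$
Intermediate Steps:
$C = 48$ ($C = \left(-12\right) \left(-4\right) = 48$)
$d{\left(G,g \right)} = 44 + G + g$ ($d{\left(G,g \right)} = -4 + \left(\left(G + g\right) + 48\right) = -4 + \left(48 + G + g\right) = 44 + G + g$)
$40 + 37 d{\left(b{\left(\left(-2\right) \left(-4\right) \right)},-2 \right)} = 40 + 37 \left(44 - 1 - 2\right) = 40 + 37 \cdot 41 = 40 + 1517 = 1557$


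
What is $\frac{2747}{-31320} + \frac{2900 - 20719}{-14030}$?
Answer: $\frac{51955067}{43941960} \approx 1.1824$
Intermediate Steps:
$\frac{2747}{-31320} + \frac{2900 - 20719}{-14030} = 2747 \left(- \frac{1}{31320}\right) + \left(2900 - 20719\right) \left(- \frac{1}{14030}\right) = - \frac{2747}{31320} - - \frac{17819}{14030} = - \frac{2747}{31320} + \frac{17819}{14030} = \frac{51955067}{43941960}$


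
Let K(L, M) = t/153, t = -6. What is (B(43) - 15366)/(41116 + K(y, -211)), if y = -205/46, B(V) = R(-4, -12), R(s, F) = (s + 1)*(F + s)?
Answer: -390609/1048457 ≈ -0.37256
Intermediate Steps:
R(s, F) = (1 + s)*(F + s)
B(V) = 48 (B(V) = -12 - 4 + (-4)**2 - 12*(-4) = -12 - 4 + 16 + 48 = 48)
y = -205/46 (y = -205*1/46 = -205/46 ≈ -4.4565)
K(L, M) = -2/51 (K(L, M) = -6/153 = -6*1/153 = -2/51)
(B(43) - 15366)/(41116 + K(y, -211)) = (48 - 15366)/(41116 - 2/51) = -15318/2096914/51 = -15318*51/2096914 = -390609/1048457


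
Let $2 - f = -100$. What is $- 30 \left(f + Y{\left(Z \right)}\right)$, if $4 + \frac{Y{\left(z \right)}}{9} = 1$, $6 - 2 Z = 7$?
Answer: $-2250$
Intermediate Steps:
$Z = - \frac{1}{2}$ ($Z = 3 - \frac{7}{2} = - \frac{1}{2} \approx -0.5$)
$f = 102$ ($f = 2 - -100 = 2 + 100 = 102$)
$Y{\left(z \right)} = -27$ ($Y{\left(z \right)} = -36 + 9 \cdot 1 = -36 + 9 = -27$)
$- 30 \left(f + Y{\left(Z \right)}\right) = - 30 \left(102 - 27\right) = \left(-30\right) 75 = -2250$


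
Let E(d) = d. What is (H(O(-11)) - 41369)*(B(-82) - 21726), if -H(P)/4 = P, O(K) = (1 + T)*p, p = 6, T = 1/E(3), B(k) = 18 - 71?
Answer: 901672379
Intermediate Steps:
B(k) = -53
T = 1/3 ≈ 0.33333
O(K) = 8 (O(K) = (1 + 1/3)*6 = (4/3)*6 = 8)
H(P) = -4*P
(H(O(-11)) - 41369)*(B(-82) - 21726) = (-4*8 - 41369)*(-53 - 21726) = (-32 - 41369)*(-21779) = -41401*(-21779) = 901672379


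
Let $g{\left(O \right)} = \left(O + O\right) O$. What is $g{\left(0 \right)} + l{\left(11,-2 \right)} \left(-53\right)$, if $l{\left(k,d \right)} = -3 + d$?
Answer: $265$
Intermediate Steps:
$g{\left(O \right)} = 2 O^{2}$ ($g{\left(O \right)} = 2 O O = 2 O^{2}$)
$g{\left(0 \right)} + l{\left(11,-2 \right)} \left(-53\right) = 2 \cdot 0^{2} + \left(-3 - 2\right) \left(-53\right) = 2 \cdot 0 - -265 = 0 + 265 = 265$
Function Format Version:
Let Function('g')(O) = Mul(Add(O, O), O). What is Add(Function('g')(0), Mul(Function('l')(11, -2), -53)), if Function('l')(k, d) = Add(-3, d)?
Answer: 265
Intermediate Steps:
Function('g')(O) = Mul(2, Pow(O, 2)) (Function('g')(O) = Mul(Mul(2, O), O) = Mul(2, Pow(O, 2)))
Add(Function('g')(0), Mul(Function('l')(11, -2), -53)) = Add(Mul(2, Pow(0, 2)), Mul(Add(-3, -2), -53)) = Add(Mul(2, 0), Mul(-5, -53)) = Add(0, 265) = 265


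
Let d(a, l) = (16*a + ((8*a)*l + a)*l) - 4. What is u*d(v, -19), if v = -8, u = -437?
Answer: 10087708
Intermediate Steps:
d(a, l) = -4 + 16*a + l*(a + 8*a*l) (d(a, l) = (16*a + (8*a*l + a)*l) - 4 = (16*a + (a + 8*a*l)*l) - 4 = (16*a + l*(a + 8*a*l)) - 4 = -4 + 16*a + l*(a + 8*a*l))
u*d(v, -19) = -437*(-4 + 16*(-8) - 8*(-19) + 8*(-8)*(-19)²) = -437*(-4 - 128 + 152 + 8*(-8)*361) = -437*(-4 - 128 + 152 - 23104) = -437*(-23084) = 10087708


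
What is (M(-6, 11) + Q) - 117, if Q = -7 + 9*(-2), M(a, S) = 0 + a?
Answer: -148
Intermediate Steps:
M(a, S) = a
Q = -25 (Q = -7 - 18 = -25)
(M(-6, 11) + Q) - 117 = (-6 - 25) - 117 = -31 - 117 = -148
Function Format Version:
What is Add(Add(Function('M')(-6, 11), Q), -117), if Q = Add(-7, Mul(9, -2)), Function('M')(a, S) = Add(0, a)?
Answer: -148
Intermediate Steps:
Function('M')(a, S) = a
Q = -25 (Q = Add(-7, -18) = -25)
Add(Add(Function('M')(-6, 11), Q), -117) = Add(Add(-6, -25), -117) = Add(-31, -117) = -148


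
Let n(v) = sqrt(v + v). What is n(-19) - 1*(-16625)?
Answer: 16625 + I*sqrt(38) ≈ 16625.0 + 6.1644*I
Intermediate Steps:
n(v) = sqrt(2)*sqrt(v) (n(v) = sqrt(2*v) = sqrt(2)*sqrt(v))
n(-19) - 1*(-16625) = sqrt(2)*sqrt(-19) - 1*(-16625) = sqrt(2)*(I*sqrt(19)) + 16625 = I*sqrt(38) + 16625 = 16625 + I*sqrt(38)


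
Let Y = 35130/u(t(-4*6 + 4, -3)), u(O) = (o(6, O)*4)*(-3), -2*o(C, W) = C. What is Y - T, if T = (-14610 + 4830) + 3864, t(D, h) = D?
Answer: 41351/6 ≈ 6891.8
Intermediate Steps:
o(C, W) = -C/2
T = -5916 (T = -9780 + 3864 = -5916)
u(O) = 36 (u(O) = (-½*6*4)*(-3) = -3*4*(-3) = -12*(-3) = 36)
Y = 5855/6 (Y = 35130/36 = 35130*(1/36) = 5855/6 ≈ 975.83)
Y - T = 5855/6 - 1*(-5916) = 5855/6 + 5916 = 41351/6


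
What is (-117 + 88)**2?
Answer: 841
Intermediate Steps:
(-117 + 88)**2 = (-29)**2 = 841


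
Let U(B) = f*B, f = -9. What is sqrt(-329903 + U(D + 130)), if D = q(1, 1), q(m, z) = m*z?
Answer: I*sqrt(331082) ≈ 575.4*I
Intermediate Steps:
D = 1 (D = 1*1 = 1)
U(B) = -9*B
sqrt(-329903 + U(D + 130)) = sqrt(-329903 - 9*(1 + 130)) = sqrt(-329903 - 9*131) = sqrt(-329903 - 1179) = sqrt(-331082) = I*sqrt(331082)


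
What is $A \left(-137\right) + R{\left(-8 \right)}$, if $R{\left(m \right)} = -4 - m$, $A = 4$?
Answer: $-544$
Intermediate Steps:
$A \left(-137\right) + R{\left(-8 \right)} = 4 \left(-137\right) - -4 = -548 + \left(-4 + 8\right) = -548 + 4 = -544$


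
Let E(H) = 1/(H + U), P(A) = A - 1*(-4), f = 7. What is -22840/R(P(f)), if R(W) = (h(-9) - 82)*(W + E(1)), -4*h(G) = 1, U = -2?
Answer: 9136/329 ≈ 27.769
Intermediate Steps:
h(G) = -¼ (h(G) = -¼*1 = -¼)
P(A) = 4 + A (P(A) = A + 4 = 4 + A)
E(H) = 1/(-2 + H) (E(H) = 1/(H - 2) = 1/(-2 + H))
R(W) = 329/4 - 329*W/4 (R(W) = (-¼ - 82)*(W + 1/(-2 + 1)) = -329*(W + 1/(-1))/4 = -329*(W - 1)/4 = -329*(-1 + W)/4 = 329/4 - 329*W/4)
-22840/R(P(f)) = -22840/(329/4 - 329*(4 + 7)/4) = -22840/(329/4 - 329/4*11) = -22840/(329/4 - 3619/4) = -22840/(-1645/2) = -22840*(-2/1645) = 9136/329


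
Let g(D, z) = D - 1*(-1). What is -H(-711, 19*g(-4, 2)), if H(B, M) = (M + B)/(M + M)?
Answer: -128/19 ≈ -6.7368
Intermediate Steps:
g(D, z) = 1 + D (g(D, z) = D + 1 = 1 + D)
H(B, M) = (B + M)/(2*M) (H(B, M) = (B + M)/((2*M)) = (B + M)*(1/(2*M)) = (B + M)/(2*M))
-H(-711, 19*g(-4, 2)) = -(-711 + 19*(1 - 4))/(2*(19*(1 - 4))) = -(-711 + 19*(-3))/(2*(19*(-3))) = -(-711 - 57)/(2*(-57)) = -(-1)*(-768)/(2*57) = -1*128/19 = -128/19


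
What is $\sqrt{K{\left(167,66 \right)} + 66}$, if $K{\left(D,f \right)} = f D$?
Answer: $12 \sqrt{77} \approx 105.3$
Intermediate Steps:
$K{\left(D,f \right)} = D f$
$\sqrt{K{\left(167,66 \right)} + 66} = \sqrt{167 \cdot 66 + 66} = \sqrt{11022 + 66} = \sqrt{11088} = 12 \sqrt{77}$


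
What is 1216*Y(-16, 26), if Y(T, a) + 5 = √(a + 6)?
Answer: -6080 + 4864*√2 ≈ 798.73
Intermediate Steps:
Y(T, a) = -5 + √(6 + a) (Y(T, a) = -5 + √(a + 6) = -5 + √(6 + a))
1216*Y(-16, 26) = 1216*(-5 + √(6 + 26)) = 1216*(-5 + √32) = 1216*(-5 + 4*√2) = -6080 + 4864*√2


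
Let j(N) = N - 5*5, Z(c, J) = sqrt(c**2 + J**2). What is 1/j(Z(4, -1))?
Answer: -25/608 - sqrt(17)/608 ≈ -0.047900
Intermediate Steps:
Z(c, J) = sqrt(J**2 + c**2)
j(N) = -25 + N (j(N) = N - 25 = -25 + N)
1/j(Z(4, -1)) = 1/(-25 + sqrt((-1)**2 + 4**2)) = 1/(-25 + sqrt(1 + 16)) = 1/(-25 + sqrt(17))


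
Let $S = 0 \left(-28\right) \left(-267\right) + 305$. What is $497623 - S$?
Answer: $497318$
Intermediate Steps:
$S = 305$ ($S = 0 \left(-267\right) + 305 = 0 + 305 = 305$)
$497623 - S = 497623 - 305 = 497318$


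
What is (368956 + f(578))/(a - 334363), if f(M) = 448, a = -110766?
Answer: -369404/445129 ≈ -0.82988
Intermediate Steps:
(368956 + f(578))/(a - 334363) = (368956 + 448)/(-110766 - 334363) = 369404/(-445129) = 369404*(-1/445129) = -369404/445129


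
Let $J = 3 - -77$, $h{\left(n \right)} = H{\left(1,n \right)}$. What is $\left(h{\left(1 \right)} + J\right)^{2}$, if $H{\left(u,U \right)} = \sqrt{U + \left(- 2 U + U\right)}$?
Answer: $6400$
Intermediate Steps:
$H{\left(u,U \right)} = 0$ ($H{\left(u,U \right)} = \sqrt{U - U} = \sqrt{0} = 0$)
$h{\left(n \right)} = 0$
$J = 80$ ($J = 3 + 77 = 80$)
$\left(h{\left(1 \right)} + J\right)^{2} = \left(0 + 80\right)^{2} = 80^{2} = 6400$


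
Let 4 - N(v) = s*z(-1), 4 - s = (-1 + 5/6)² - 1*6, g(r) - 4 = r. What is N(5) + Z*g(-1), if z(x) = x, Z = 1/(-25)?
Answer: 12467/900 ≈ 13.852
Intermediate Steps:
g(r) = 4 + r
Z = -1/25 ≈ -0.040000
s = 359/36 (s = 4 - ((-1 + 5/6)² - 1*6) = 4 - ((-1 + 5*(⅙))² - 6) = 4 - ((-1 + ⅚)² - 6) = 4 - ((-⅙)² - 6) = 4 - (1/36 - 6) = 4 - 1*(-215/36) = 4 + 215/36 = 359/36 ≈ 9.9722)
N(v) = 503/36 (N(v) = 4 - 359*(-1)/36 = 4 - 1*(-359/36) = 4 + 359/36 = 503/36)
N(5) + Z*g(-1) = 503/36 - (4 - 1)/25 = 503/36 - 1/25*3 = 503/36 - 3/25 = 12467/900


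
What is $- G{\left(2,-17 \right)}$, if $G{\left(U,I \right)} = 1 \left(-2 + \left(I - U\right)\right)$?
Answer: $21$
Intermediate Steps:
$G{\left(U,I \right)} = -2 + I - U$ ($G{\left(U,I \right)} = 1 \left(-2 + I - U\right) = -2 + I - U$)
$- G{\left(2,-17 \right)} = - (-2 - 17 - 2) = \left(-1\right) \left(-21\right) = 21$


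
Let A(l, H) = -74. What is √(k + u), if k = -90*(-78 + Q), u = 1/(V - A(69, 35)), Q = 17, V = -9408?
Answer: √478308313106/9334 ≈ 74.094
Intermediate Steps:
u = -1/9334 (u = 1/(-9408 - 1*(-74)) = 1/(-9408 + 74) = 1/(-9334) = -1/9334 ≈ -0.00010714)
k = 5490 (k = -90*(-78 + 17) = -90*(-61) = 5490)
√(k + u) = √(5490 - 1/9334) = √(51243659/9334) = √478308313106/9334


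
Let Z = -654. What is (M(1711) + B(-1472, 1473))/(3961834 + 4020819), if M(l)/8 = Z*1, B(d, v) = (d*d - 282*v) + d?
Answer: 249242/1140379 ≈ 0.21856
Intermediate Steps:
B(d, v) = d + d² - 282*v (B(d, v) = (d² - 282*v) + d = d + d² - 282*v)
M(l) = -5232 (M(l) = 8*(-654*1) = 8*(-654) = -5232)
(M(1711) + B(-1472, 1473))/(3961834 + 4020819) = (-5232 + (-1472 + (-1472)² - 282*1473))/(3961834 + 4020819) = (-5232 + (-1472 + 2166784 - 415386))/7982653 = (-5232 + 1749926)*(1/7982653) = 1744694*(1/7982653) = 249242/1140379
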